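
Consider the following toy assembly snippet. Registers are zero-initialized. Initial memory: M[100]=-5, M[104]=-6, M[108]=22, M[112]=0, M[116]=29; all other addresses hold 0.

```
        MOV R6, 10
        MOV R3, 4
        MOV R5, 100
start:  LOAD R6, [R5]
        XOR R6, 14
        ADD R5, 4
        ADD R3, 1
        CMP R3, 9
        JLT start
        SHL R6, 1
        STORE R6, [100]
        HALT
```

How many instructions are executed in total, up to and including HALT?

after MOV R6, 10: R6=10
after MOV R3, 4: R3=4
after MOV R5, 100: R5=100
after LOAD R6, [R5]: R6=M[100]=-5
after XOR R6, 14: R6=(-5)^14=-11
after ADD R5, 4: R5=100+4=104
after ADD R3, 1: R3=4+1=5
CMP R3, 9  (cmp 5,9)
JLT start: taken
after LOAD R6, [R5]: R6=M[104]=-6
after XOR R6, 14: R6=(-6)^14=-12
after ADD R5, 4: R5=104+4=108
after ADD R3, 1: R3=5+1=6
CMP R3, 9  (cmp 6,9)
JLT start: taken
after LOAD R6, [R5]: R6=M[108]=22
after XOR R6, 14: R6=22^14=24
after ADD R5, 4: R5=108+4=112
after ADD R3, 1: R3=6+1=7
CMP R3, 9  (cmp 7,9)
JLT start: taken
after LOAD R6, [R5]: R6=M[112]=0
after XOR R6, 14: R6=0^14=14
after ADD R5, 4: R5=112+4=116
after ADD R3, 1: R3=7+1=8
CMP R3, 9  (cmp 8,9)
JLT start: taken
after LOAD R6, [R5]: R6=M[116]=29
after XOR R6, 14: R6=29^14=19
after ADD R5, 4: R5=116+4=120
after ADD R3, 1: R3=8+1=9
CMP R3, 9  (cmp 9,9)
JLT start: not taken
after SHL R6, 1: R6=19<<1=38
STORE R6, [100] → M[100]=38
halt.
Total executed instructions: 36.

36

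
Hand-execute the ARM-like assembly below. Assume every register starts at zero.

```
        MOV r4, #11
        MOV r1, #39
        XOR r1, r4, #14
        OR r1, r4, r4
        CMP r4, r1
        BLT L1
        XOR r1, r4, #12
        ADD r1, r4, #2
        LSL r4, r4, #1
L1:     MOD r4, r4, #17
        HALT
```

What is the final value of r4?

r4=11
r1=39
r1=11^14=5
r1=11|11=11
CMP r4, r1  (cmp 11,11)
BLT L1: not taken
r1=11^12=7
r1=11+2=13
r4=11<<1=22
r4=22%17=5
halt.

5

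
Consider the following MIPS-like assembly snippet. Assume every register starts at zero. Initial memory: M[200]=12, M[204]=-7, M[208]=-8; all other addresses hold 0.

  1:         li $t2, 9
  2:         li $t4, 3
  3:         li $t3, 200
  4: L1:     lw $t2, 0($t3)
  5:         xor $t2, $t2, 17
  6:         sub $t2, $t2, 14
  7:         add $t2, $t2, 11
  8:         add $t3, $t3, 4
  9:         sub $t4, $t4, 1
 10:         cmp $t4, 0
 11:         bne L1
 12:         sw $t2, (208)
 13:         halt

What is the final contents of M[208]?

-26

after li $t2, 9: $t2=9
after li $t4, 3: $t4=3
after li $t3, 200: $t3=200
after lw $t2, 0($t3): $t2=M[200]=12
after xor $t2, $t2, 17: $t2=12^17=29
after sub $t2, $t2, 14: $t2=29-14=15
after add $t2, $t2, 11: $t2=15+11=26
after add $t3, $t3, 4: $t3=200+4=204
after sub $t4, $t4, 1: $t4=3-1=2
cmp $t4, 0  (cmp 2,0)
bne L1: taken
after lw $t2, 0($t3): $t2=M[204]=-7
after xor $t2, $t2, 17: $t2=(-7)^17=-24
after sub $t2, $t2, 14: $t2=(-24)-14=-38
after add $t2, $t2, 11: $t2=(-38)+11=-27
after add $t3, $t3, 4: $t3=204+4=208
after sub $t4, $t4, 1: $t4=2-1=1
cmp $t4, 0  (cmp 1,0)
bne L1: taken
after lw $t2, 0($t3): $t2=M[208]=-8
after xor $t2, $t2, 17: $t2=(-8)^17=-23
after sub $t2, $t2, 14: $t2=(-23)-14=-37
after add $t2, $t2, 11: $t2=(-37)+11=-26
after add $t3, $t3, 4: $t3=208+4=212
after sub $t4, $t4, 1: $t4=1-1=0
cmp $t4, 0  (cmp 0,0)
bne L1: not taken
sw $t2, (208) → M[208]=-26
halt.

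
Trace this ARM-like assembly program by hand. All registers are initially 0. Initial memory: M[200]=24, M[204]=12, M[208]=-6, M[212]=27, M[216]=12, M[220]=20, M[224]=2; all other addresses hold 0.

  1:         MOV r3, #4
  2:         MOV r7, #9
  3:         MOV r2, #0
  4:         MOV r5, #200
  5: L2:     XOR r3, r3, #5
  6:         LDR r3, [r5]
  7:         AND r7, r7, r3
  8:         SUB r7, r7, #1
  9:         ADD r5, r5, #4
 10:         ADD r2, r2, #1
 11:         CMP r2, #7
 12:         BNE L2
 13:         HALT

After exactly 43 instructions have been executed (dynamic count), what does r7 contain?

-1

MOV r3, #4 → r3=4
MOV r7, #9 → r7=9
MOV r2, #0 → r2=0
MOV r5, #200 → r5=200
XOR r3, r3, #5 → r3=4^5=1
LDR r3, [r5] → r3=M[200]=24
AND r7, r7, r3 → r7=9&24=8
SUB r7, r7, #1 → r7=8-1=7
ADD r5, r5, #4 → r5=200+4=204
ADD r2, r2, #1 → r2=0+1=1
CMP r2, #7  (cmp 1,7)
BNE L2: taken
XOR r3, r3, #5 → r3=24^5=29
LDR r3, [r5] → r3=M[204]=12
AND r7, r7, r3 → r7=7&12=4
SUB r7, r7, #1 → r7=4-1=3
ADD r5, r5, #4 → r5=204+4=208
ADD r2, r2, #1 → r2=1+1=2
CMP r2, #7  (cmp 2,7)
BNE L2: taken
XOR r3, r3, #5 → r3=12^5=9
LDR r3, [r5] → r3=M[208]=-6
AND r7, r7, r3 → r7=3&(-6)=2
SUB r7, r7, #1 → r7=2-1=1
ADD r5, r5, #4 → r5=208+4=212
ADD r2, r2, #1 → r2=2+1=3
CMP r2, #7  (cmp 3,7)
BNE L2: taken
XOR r3, r3, #5 → r3=(-6)^5=-1
LDR r3, [r5] → r3=M[212]=27
AND r7, r7, r3 → r7=1&27=1
SUB r7, r7, #1 → r7=1-1=0
ADD r5, r5, #4 → r5=212+4=216
ADD r2, r2, #1 → r2=3+1=4
CMP r2, #7  (cmp 4,7)
BNE L2: taken
XOR r3, r3, #5 → r3=27^5=30
LDR r3, [r5] → r3=M[216]=12
AND r7, r7, r3 → r7=0&12=0
SUB r7, r7, #1 → r7=0-1=-1
ADD r5, r5, #4 → r5=216+4=220
ADD r2, r2, #1 → r2=4+1=5
CMP r2, #7  (cmp 5,7)
After step 43: r7 = -1.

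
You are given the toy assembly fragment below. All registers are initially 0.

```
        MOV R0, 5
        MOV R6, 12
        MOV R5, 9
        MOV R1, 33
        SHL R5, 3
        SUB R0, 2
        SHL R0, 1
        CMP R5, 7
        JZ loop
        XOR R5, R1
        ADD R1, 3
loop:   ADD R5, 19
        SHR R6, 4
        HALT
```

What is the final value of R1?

R0=5
R6=12
R5=9
R1=33
R5=9<<3=72
R0=5-2=3
R0=3<<1=6
CMP R5, 7  (cmp 72,7)
JZ loop: not taken
R5=72^33=105
R1=33+3=36
R5=105+19=124
R6=12>>4=0
halt.

36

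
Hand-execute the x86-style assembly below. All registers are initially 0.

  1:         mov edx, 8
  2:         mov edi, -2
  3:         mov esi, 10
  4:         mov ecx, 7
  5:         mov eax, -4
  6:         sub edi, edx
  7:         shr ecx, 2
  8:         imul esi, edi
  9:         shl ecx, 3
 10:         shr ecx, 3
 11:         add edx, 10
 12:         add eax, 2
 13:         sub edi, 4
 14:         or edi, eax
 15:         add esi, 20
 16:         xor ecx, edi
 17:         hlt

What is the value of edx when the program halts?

18

mov edx, 8 → edx=8
mov edi, -2 → edi=-2
mov esi, 10 → esi=10
mov ecx, 7 → ecx=7
mov eax, -4 → eax=-4
sub edi, edx → edi=(-2)-8=-10
shr ecx, 2 → ecx=7>>2=1
imul esi, edi → esi=10*(-10)=-100
shl ecx, 3 → ecx=1<<3=8
shr ecx, 3 → ecx=8>>3=1
add edx, 10 → edx=8+10=18
add eax, 2 → eax=(-4)+2=-2
sub edi, 4 → edi=(-10)-4=-14
or edi, eax → edi=(-14)|(-2)=-2
add esi, 20 → esi=(-100)+20=-80
xor ecx, edi → ecx=1^(-2)=-1
halt.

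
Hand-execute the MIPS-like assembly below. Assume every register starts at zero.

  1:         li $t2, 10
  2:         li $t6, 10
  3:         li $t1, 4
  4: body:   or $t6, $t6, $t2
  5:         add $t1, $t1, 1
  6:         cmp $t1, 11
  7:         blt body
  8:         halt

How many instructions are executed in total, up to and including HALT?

32

after li $t2, 10: $t2=10
after li $t6, 10: $t6=10
after li $t1, 4: $t1=4
after or $t6, $t6, $t2: $t6=10|10=10
after add $t1, $t1, 1: $t1=4+1=5
cmp $t1, 11  (cmp 5,11)
blt body: taken
after or $t6, $t6, $t2: $t6=10|10=10
after add $t1, $t1, 1: $t1=5+1=6
cmp $t1, 11  (cmp 6,11)
blt body: taken
after or $t6, $t6, $t2: $t6=10|10=10
after add $t1, $t1, 1: $t1=6+1=7
cmp $t1, 11  (cmp 7,11)
blt body: taken
after or $t6, $t6, $t2: $t6=10|10=10
after add $t1, $t1, 1: $t1=7+1=8
cmp $t1, 11  (cmp 8,11)
blt body: taken
after or $t6, $t6, $t2: $t6=10|10=10
after add $t1, $t1, 1: $t1=8+1=9
cmp $t1, 11  (cmp 9,11)
blt body: taken
after or $t6, $t6, $t2: $t6=10|10=10
after add $t1, $t1, 1: $t1=9+1=10
cmp $t1, 11  (cmp 10,11)
blt body: taken
after or $t6, $t6, $t2: $t6=10|10=10
after add $t1, $t1, 1: $t1=10+1=11
cmp $t1, 11  (cmp 11,11)
blt body: not taken
halt.
Total executed instructions: 32.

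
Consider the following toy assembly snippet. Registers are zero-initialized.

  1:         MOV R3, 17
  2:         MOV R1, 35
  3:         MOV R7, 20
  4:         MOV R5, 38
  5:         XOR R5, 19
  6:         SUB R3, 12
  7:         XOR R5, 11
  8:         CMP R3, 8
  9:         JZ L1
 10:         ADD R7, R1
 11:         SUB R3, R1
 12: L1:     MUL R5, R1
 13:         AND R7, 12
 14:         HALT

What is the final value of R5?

MOV R3, 17 → R3=17
MOV R1, 35 → R1=35
MOV R7, 20 → R7=20
MOV R5, 38 → R5=38
XOR R5, 19 → R5=38^19=53
SUB R3, 12 → R3=17-12=5
XOR R5, 11 → R5=53^11=62
CMP R3, 8  (cmp 5,8)
JZ L1: not taken
ADD R7, R1 → R7=20+35=55
SUB R3, R1 → R3=5-35=-30
MUL R5, R1 → R5=62*35=2170
AND R7, 12 → R7=55&12=4
halt.

2170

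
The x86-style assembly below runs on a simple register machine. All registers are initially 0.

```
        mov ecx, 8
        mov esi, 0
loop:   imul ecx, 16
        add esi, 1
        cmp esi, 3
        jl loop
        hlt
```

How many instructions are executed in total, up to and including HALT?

15

mov ecx, 8 → ecx=8
mov esi, 0 → esi=0
imul ecx, 16 → ecx=8*16=128
add esi, 1 → esi=0+1=1
cmp esi, 3  (cmp 1,3)
jl loop: taken
imul ecx, 16 → ecx=128*16=2048
add esi, 1 → esi=1+1=2
cmp esi, 3  (cmp 2,3)
jl loop: taken
imul ecx, 16 → ecx=2048*16=32768
add esi, 1 → esi=2+1=3
cmp esi, 3  (cmp 3,3)
jl loop: not taken
halt.
Total executed instructions: 15.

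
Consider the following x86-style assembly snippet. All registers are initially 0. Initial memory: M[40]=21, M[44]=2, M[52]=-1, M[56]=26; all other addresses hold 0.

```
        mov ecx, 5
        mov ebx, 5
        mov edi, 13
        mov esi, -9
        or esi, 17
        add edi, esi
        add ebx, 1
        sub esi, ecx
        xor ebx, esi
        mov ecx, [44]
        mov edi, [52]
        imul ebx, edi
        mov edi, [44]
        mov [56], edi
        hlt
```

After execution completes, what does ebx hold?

ecx=5
ebx=5
edi=13
esi=-9
esi=(-9)|17=-9
edi=13+(-9)=4
ebx=5+1=6
esi=(-9)-5=-14
ebx=6^(-14)=-12
ecx=M[44]=2
edi=M[52]=-1
ebx=(-12)*(-1)=12
edi=M[44]=2
mov [56], edi → M[56]=2
halt.

12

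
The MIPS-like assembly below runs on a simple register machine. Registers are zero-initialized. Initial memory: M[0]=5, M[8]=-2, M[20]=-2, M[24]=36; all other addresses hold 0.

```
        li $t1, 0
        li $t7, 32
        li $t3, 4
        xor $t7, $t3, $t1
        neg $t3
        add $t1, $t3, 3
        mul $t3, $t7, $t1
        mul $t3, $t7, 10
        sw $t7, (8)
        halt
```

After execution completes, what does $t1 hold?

after li $t1, 0: $t1=0
after li $t7, 32: $t7=32
after li $t3, 4: $t3=4
after xor $t7, $t3, $t1: $t7=4^0=4
after neg $t3: $t3=-(4)=-4
after add $t1, $t3, 3: $t1=(-4)+3=-1
after mul $t3, $t7, $t1: $t3=4*(-1)=-4
after mul $t3, $t7, 10: $t3=4*10=40
sw $t7, (8) → M[8]=4
halt.

-1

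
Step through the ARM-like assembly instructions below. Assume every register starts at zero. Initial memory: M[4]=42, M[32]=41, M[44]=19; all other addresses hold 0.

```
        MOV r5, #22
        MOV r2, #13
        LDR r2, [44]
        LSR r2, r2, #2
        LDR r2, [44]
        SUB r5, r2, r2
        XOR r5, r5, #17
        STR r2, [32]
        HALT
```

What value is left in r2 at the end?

19

r5=22
r2=13
r2=M[44]=19
r2=19>>2=4
r2=M[44]=19
r5=19-19=0
r5=0^17=17
STR r2, [32] → M[32]=19
halt.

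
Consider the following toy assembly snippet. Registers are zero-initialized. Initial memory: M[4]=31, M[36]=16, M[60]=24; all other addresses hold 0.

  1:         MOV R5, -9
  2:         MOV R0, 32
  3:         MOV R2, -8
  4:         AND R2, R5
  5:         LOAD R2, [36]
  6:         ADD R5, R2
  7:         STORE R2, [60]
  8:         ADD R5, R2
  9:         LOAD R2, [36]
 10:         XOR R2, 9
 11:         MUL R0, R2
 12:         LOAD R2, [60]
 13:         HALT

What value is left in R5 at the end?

R5=-9
R0=32
R2=-8
R2=(-8)&(-9)=-16
R2=M[36]=16
R5=(-9)+16=7
STORE R2, [60] → M[60]=16
R5=7+16=23
R2=M[36]=16
R2=16^9=25
R0=32*25=800
R2=M[60]=16
halt.

23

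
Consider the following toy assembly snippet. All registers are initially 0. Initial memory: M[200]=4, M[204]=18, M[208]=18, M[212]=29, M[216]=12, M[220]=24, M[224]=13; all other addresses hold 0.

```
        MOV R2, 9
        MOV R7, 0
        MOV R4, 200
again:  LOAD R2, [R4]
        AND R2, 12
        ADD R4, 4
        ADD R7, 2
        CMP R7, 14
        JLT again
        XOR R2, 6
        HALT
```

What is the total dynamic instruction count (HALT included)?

R2=9
R7=0
R4=200
R2=M[200]=4
R2=4&12=4
R4=200+4=204
R7=0+2=2
CMP R7, 14  (cmp 2,14)
JLT again: taken
R2=M[204]=18
R2=18&12=0
R4=204+4=208
R7=2+2=4
CMP R7, 14  (cmp 4,14)
JLT again: taken
R2=M[208]=18
R2=18&12=0
R4=208+4=212
R7=4+2=6
CMP R7, 14  (cmp 6,14)
JLT again: taken
R2=M[212]=29
R2=29&12=12
R4=212+4=216
R7=6+2=8
CMP R7, 14  (cmp 8,14)
JLT again: taken
R2=M[216]=12
R2=12&12=12
R4=216+4=220
R7=8+2=10
CMP R7, 14  (cmp 10,14)
JLT again: taken
R2=M[220]=24
R2=24&12=8
R4=220+4=224
R7=10+2=12
CMP R7, 14  (cmp 12,14)
JLT again: taken
R2=M[224]=13
R2=13&12=12
R4=224+4=228
R7=12+2=14
CMP R7, 14  (cmp 14,14)
JLT again: not taken
R2=12^6=10
halt.
Total executed instructions: 47.

47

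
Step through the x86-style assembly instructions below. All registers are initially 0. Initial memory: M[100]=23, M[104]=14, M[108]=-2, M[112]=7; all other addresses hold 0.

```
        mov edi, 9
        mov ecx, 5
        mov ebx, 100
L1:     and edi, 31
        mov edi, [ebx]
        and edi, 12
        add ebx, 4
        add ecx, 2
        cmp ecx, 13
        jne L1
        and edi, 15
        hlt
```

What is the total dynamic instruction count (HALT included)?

after mov edi, 9: edi=9
after mov ecx, 5: ecx=5
after mov ebx, 100: ebx=100
after and edi, 31: edi=9&31=9
after mov edi, [ebx]: edi=M[100]=23
after and edi, 12: edi=23&12=4
after add ebx, 4: ebx=100+4=104
after add ecx, 2: ecx=5+2=7
cmp ecx, 13  (cmp 7,13)
jne L1: taken
after and edi, 31: edi=4&31=4
after mov edi, [ebx]: edi=M[104]=14
after and edi, 12: edi=14&12=12
after add ebx, 4: ebx=104+4=108
after add ecx, 2: ecx=7+2=9
cmp ecx, 13  (cmp 9,13)
jne L1: taken
after and edi, 31: edi=12&31=12
after mov edi, [ebx]: edi=M[108]=-2
after and edi, 12: edi=(-2)&12=12
after add ebx, 4: ebx=108+4=112
after add ecx, 2: ecx=9+2=11
cmp ecx, 13  (cmp 11,13)
jne L1: taken
after and edi, 31: edi=12&31=12
after mov edi, [ebx]: edi=M[112]=7
after and edi, 12: edi=7&12=4
after add ebx, 4: ebx=112+4=116
after add ecx, 2: ecx=11+2=13
cmp ecx, 13  (cmp 13,13)
jne L1: not taken
after and edi, 15: edi=4&15=4
halt.
Total executed instructions: 33.

33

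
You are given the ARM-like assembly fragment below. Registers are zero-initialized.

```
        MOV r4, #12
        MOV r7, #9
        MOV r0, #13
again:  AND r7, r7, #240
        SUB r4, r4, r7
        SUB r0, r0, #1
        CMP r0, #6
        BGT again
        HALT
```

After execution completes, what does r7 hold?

0

after MOV r4, #12: r4=12
after MOV r7, #9: r7=9
after MOV r0, #13: r0=13
after AND r7, r7, #240: r7=9&240=0
after SUB r4, r4, r7: r4=12-0=12
after SUB r0, r0, #1: r0=13-1=12
CMP r0, #6  (cmp 12,6)
BGT again: taken
after AND r7, r7, #240: r7=0&240=0
after SUB r4, r4, r7: r4=12-0=12
after SUB r0, r0, #1: r0=12-1=11
CMP r0, #6  (cmp 11,6)
BGT again: taken
after AND r7, r7, #240: r7=0&240=0
after SUB r4, r4, r7: r4=12-0=12
after SUB r0, r0, #1: r0=11-1=10
CMP r0, #6  (cmp 10,6)
BGT again: taken
after AND r7, r7, #240: r7=0&240=0
after SUB r4, r4, r7: r4=12-0=12
after SUB r0, r0, #1: r0=10-1=9
CMP r0, #6  (cmp 9,6)
BGT again: taken
after AND r7, r7, #240: r7=0&240=0
after SUB r4, r4, r7: r4=12-0=12
after SUB r0, r0, #1: r0=9-1=8
CMP r0, #6  (cmp 8,6)
BGT again: taken
after AND r7, r7, #240: r7=0&240=0
after SUB r4, r4, r7: r4=12-0=12
after SUB r0, r0, #1: r0=8-1=7
CMP r0, #6  (cmp 7,6)
BGT again: taken
after AND r7, r7, #240: r7=0&240=0
after SUB r4, r4, r7: r4=12-0=12
after SUB r0, r0, #1: r0=7-1=6
CMP r0, #6  (cmp 6,6)
BGT again: not taken
halt.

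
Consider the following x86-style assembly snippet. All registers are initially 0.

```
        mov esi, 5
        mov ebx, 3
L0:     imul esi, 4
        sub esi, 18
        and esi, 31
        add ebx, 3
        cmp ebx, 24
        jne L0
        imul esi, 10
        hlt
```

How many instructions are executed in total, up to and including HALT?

46

after mov esi, 5: esi=5
after mov ebx, 3: ebx=3
after imul esi, 4: esi=5*4=20
after sub esi, 18: esi=20-18=2
after and esi, 31: esi=2&31=2
after add ebx, 3: ebx=3+3=6
cmp ebx, 24  (cmp 6,24)
jne L0: taken
after imul esi, 4: esi=2*4=8
after sub esi, 18: esi=8-18=-10
after and esi, 31: esi=(-10)&31=22
after add ebx, 3: ebx=6+3=9
cmp ebx, 24  (cmp 9,24)
jne L0: taken
after imul esi, 4: esi=22*4=88
after sub esi, 18: esi=88-18=70
after and esi, 31: esi=70&31=6
after add ebx, 3: ebx=9+3=12
cmp ebx, 24  (cmp 12,24)
jne L0: taken
after imul esi, 4: esi=6*4=24
after sub esi, 18: esi=24-18=6
after and esi, 31: esi=6&31=6
after add ebx, 3: ebx=12+3=15
cmp ebx, 24  (cmp 15,24)
jne L0: taken
after imul esi, 4: esi=6*4=24
after sub esi, 18: esi=24-18=6
after and esi, 31: esi=6&31=6
after add ebx, 3: ebx=15+3=18
cmp ebx, 24  (cmp 18,24)
jne L0: taken
after imul esi, 4: esi=6*4=24
after sub esi, 18: esi=24-18=6
after and esi, 31: esi=6&31=6
after add ebx, 3: ebx=18+3=21
cmp ebx, 24  (cmp 21,24)
jne L0: taken
after imul esi, 4: esi=6*4=24
after sub esi, 18: esi=24-18=6
after and esi, 31: esi=6&31=6
after add ebx, 3: ebx=21+3=24
cmp ebx, 24  (cmp 24,24)
jne L0: not taken
after imul esi, 10: esi=6*10=60
halt.
Total executed instructions: 46.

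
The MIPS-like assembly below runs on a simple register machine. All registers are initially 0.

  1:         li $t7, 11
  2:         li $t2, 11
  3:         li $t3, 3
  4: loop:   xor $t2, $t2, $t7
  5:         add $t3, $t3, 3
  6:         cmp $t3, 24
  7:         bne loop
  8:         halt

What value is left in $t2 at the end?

li $t7, 11 → $t7=11
li $t2, 11 → $t2=11
li $t3, 3 → $t3=3
xor $t2, $t2, $t7 → $t2=11^11=0
add $t3, $t3, 3 → $t3=3+3=6
cmp $t3, 24  (cmp 6,24)
bne loop: taken
xor $t2, $t2, $t7 → $t2=0^11=11
add $t3, $t3, 3 → $t3=6+3=9
cmp $t3, 24  (cmp 9,24)
bne loop: taken
xor $t2, $t2, $t7 → $t2=11^11=0
add $t3, $t3, 3 → $t3=9+3=12
cmp $t3, 24  (cmp 12,24)
bne loop: taken
xor $t2, $t2, $t7 → $t2=0^11=11
add $t3, $t3, 3 → $t3=12+3=15
cmp $t3, 24  (cmp 15,24)
bne loop: taken
xor $t2, $t2, $t7 → $t2=11^11=0
add $t3, $t3, 3 → $t3=15+3=18
cmp $t3, 24  (cmp 18,24)
bne loop: taken
xor $t2, $t2, $t7 → $t2=0^11=11
add $t3, $t3, 3 → $t3=18+3=21
cmp $t3, 24  (cmp 21,24)
bne loop: taken
xor $t2, $t2, $t7 → $t2=11^11=0
add $t3, $t3, 3 → $t3=21+3=24
cmp $t3, 24  (cmp 24,24)
bne loop: not taken
halt.

0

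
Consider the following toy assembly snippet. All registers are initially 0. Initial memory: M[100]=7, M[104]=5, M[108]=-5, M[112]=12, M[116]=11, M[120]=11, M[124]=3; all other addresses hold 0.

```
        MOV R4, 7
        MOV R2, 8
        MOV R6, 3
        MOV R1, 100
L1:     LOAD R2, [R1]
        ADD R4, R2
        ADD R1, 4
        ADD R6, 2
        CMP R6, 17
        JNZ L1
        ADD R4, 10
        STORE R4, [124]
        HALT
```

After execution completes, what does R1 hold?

128

after MOV R4, 7: R4=7
after MOV R2, 8: R2=8
after MOV R6, 3: R6=3
after MOV R1, 100: R1=100
after LOAD R2, [R1]: R2=M[100]=7
after ADD R4, R2: R4=7+7=14
after ADD R1, 4: R1=100+4=104
after ADD R6, 2: R6=3+2=5
CMP R6, 17  (cmp 5,17)
JNZ L1: taken
after LOAD R2, [R1]: R2=M[104]=5
after ADD R4, R2: R4=14+5=19
after ADD R1, 4: R1=104+4=108
after ADD R6, 2: R6=5+2=7
CMP R6, 17  (cmp 7,17)
JNZ L1: taken
after LOAD R2, [R1]: R2=M[108]=-5
after ADD R4, R2: R4=19+(-5)=14
after ADD R1, 4: R1=108+4=112
after ADD R6, 2: R6=7+2=9
CMP R6, 17  (cmp 9,17)
JNZ L1: taken
after LOAD R2, [R1]: R2=M[112]=12
after ADD R4, R2: R4=14+12=26
after ADD R1, 4: R1=112+4=116
after ADD R6, 2: R6=9+2=11
CMP R6, 17  (cmp 11,17)
JNZ L1: taken
after LOAD R2, [R1]: R2=M[116]=11
after ADD R4, R2: R4=26+11=37
after ADD R1, 4: R1=116+4=120
after ADD R6, 2: R6=11+2=13
CMP R6, 17  (cmp 13,17)
JNZ L1: taken
after LOAD R2, [R1]: R2=M[120]=11
after ADD R4, R2: R4=37+11=48
after ADD R1, 4: R1=120+4=124
after ADD R6, 2: R6=13+2=15
CMP R6, 17  (cmp 15,17)
JNZ L1: taken
after LOAD R2, [R1]: R2=M[124]=3
after ADD R4, R2: R4=48+3=51
after ADD R1, 4: R1=124+4=128
after ADD R6, 2: R6=15+2=17
CMP R6, 17  (cmp 17,17)
JNZ L1: not taken
after ADD R4, 10: R4=51+10=61
STORE R4, [124] → M[124]=61
halt.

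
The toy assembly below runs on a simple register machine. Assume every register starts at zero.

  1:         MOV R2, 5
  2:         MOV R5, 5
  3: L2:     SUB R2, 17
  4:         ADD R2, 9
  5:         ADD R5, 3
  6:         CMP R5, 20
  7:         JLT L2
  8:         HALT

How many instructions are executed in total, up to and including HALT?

28

after MOV R2, 5: R2=5
after MOV R5, 5: R5=5
after SUB R2, 17: R2=5-17=-12
after ADD R2, 9: R2=(-12)+9=-3
after ADD R5, 3: R5=5+3=8
CMP R5, 20  (cmp 8,20)
JLT L2: taken
after SUB R2, 17: R2=(-3)-17=-20
after ADD R2, 9: R2=(-20)+9=-11
after ADD R5, 3: R5=8+3=11
CMP R5, 20  (cmp 11,20)
JLT L2: taken
after SUB R2, 17: R2=(-11)-17=-28
after ADD R2, 9: R2=(-28)+9=-19
after ADD R5, 3: R5=11+3=14
CMP R5, 20  (cmp 14,20)
JLT L2: taken
after SUB R2, 17: R2=(-19)-17=-36
after ADD R2, 9: R2=(-36)+9=-27
after ADD R5, 3: R5=14+3=17
CMP R5, 20  (cmp 17,20)
JLT L2: taken
after SUB R2, 17: R2=(-27)-17=-44
after ADD R2, 9: R2=(-44)+9=-35
after ADD R5, 3: R5=17+3=20
CMP R5, 20  (cmp 20,20)
JLT L2: not taken
halt.
Total executed instructions: 28.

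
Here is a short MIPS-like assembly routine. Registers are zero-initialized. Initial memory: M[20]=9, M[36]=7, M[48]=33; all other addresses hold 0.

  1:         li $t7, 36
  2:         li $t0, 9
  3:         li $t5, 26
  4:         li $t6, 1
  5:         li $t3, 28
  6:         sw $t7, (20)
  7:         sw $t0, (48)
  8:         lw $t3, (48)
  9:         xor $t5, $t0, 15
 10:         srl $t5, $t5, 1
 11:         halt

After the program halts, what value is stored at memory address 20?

$t7=36
$t0=9
$t5=26
$t6=1
$t3=28
sw $t7, (20) → M[20]=36
sw $t0, (48) → M[48]=9
$t3=M[48]=9
$t5=9^15=6
$t5=6>>1=3
halt.

36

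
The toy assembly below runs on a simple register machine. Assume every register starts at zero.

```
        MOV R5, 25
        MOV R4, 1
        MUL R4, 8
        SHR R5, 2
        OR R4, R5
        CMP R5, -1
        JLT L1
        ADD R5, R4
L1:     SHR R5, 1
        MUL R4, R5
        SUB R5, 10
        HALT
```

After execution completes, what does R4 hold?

140

after MOV R5, 25: R5=25
after MOV R4, 1: R4=1
after MUL R4, 8: R4=1*8=8
after SHR R5, 2: R5=25>>2=6
after OR R4, R5: R4=8|6=14
CMP R5, -1  (cmp 6,-1)
JLT L1: not taken
after ADD R5, R4: R5=6+14=20
after SHR R5, 1: R5=20>>1=10
after MUL R4, R5: R4=14*10=140
after SUB R5, 10: R5=10-10=0
halt.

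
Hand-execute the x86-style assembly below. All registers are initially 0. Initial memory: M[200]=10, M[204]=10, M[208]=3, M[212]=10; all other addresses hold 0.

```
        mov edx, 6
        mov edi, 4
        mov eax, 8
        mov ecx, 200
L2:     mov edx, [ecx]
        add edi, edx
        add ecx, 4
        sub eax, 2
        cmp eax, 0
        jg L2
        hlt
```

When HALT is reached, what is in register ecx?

216

mov edx, 6 → edx=6
mov edi, 4 → edi=4
mov eax, 8 → eax=8
mov ecx, 200 → ecx=200
mov edx, [ecx] → edx=M[200]=10
add edi, edx → edi=4+10=14
add ecx, 4 → ecx=200+4=204
sub eax, 2 → eax=8-2=6
cmp eax, 0  (cmp 6,0)
jg L2: taken
mov edx, [ecx] → edx=M[204]=10
add edi, edx → edi=14+10=24
add ecx, 4 → ecx=204+4=208
sub eax, 2 → eax=6-2=4
cmp eax, 0  (cmp 4,0)
jg L2: taken
mov edx, [ecx] → edx=M[208]=3
add edi, edx → edi=24+3=27
add ecx, 4 → ecx=208+4=212
sub eax, 2 → eax=4-2=2
cmp eax, 0  (cmp 2,0)
jg L2: taken
mov edx, [ecx] → edx=M[212]=10
add edi, edx → edi=27+10=37
add ecx, 4 → ecx=212+4=216
sub eax, 2 → eax=2-2=0
cmp eax, 0  (cmp 0,0)
jg L2: not taken
halt.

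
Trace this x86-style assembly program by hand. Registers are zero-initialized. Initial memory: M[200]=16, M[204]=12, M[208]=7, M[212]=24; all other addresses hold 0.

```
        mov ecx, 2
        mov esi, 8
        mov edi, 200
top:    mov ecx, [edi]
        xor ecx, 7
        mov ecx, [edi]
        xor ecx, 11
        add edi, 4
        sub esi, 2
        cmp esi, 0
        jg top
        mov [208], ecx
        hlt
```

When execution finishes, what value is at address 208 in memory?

mov ecx, 2 → ecx=2
mov esi, 8 → esi=8
mov edi, 200 → edi=200
mov ecx, [edi] → ecx=M[200]=16
xor ecx, 7 → ecx=16^7=23
mov ecx, [edi] → ecx=M[200]=16
xor ecx, 11 → ecx=16^11=27
add edi, 4 → edi=200+4=204
sub esi, 2 → esi=8-2=6
cmp esi, 0  (cmp 6,0)
jg top: taken
mov ecx, [edi] → ecx=M[204]=12
xor ecx, 7 → ecx=12^7=11
mov ecx, [edi] → ecx=M[204]=12
xor ecx, 11 → ecx=12^11=7
add edi, 4 → edi=204+4=208
sub esi, 2 → esi=6-2=4
cmp esi, 0  (cmp 4,0)
jg top: taken
mov ecx, [edi] → ecx=M[208]=7
xor ecx, 7 → ecx=7^7=0
mov ecx, [edi] → ecx=M[208]=7
xor ecx, 11 → ecx=7^11=12
add edi, 4 → edi=208+4=212
sub esi, 2 → esi=4-2=2
cmp esi, 0  (cmp 2,0)
jg top: taken
mov ecx, [edi] → ecx=M[212]=24
xor ecx, 7 → ecx=24^7=31
mov ecx, [edi] → ecx=M[212]=24
xor ecx, 11 → ecx=24^11=19
add edi, 4 → edi=212+4=216
sub esi, 2 → esi=2-2=0
cmp esi, 0  (cmp 0,0)
jg top: not taken
mov [208], ecx → M[208]=19
halt.

19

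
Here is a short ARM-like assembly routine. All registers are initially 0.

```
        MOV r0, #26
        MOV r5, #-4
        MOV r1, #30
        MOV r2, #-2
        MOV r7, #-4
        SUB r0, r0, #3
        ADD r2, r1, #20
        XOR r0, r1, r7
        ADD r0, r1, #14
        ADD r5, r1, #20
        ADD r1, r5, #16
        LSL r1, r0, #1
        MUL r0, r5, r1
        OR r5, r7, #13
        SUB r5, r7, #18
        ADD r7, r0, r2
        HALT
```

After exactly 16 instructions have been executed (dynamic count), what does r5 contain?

-22

r0=26
r5=-4
r1=30
r2=-2
r7=-4
r0=26-3=23
r2=30+20=50
r0=30^(-4)=-30
r0=30+14=44
r5=30+20=50
r1=50+16=66
r1=44<<1=88
r0=50*88=4400
r5=(-4)|13=-3
r5=(-4)-18=-22
r7=4400+50=4450
After step 16: r5 = -22.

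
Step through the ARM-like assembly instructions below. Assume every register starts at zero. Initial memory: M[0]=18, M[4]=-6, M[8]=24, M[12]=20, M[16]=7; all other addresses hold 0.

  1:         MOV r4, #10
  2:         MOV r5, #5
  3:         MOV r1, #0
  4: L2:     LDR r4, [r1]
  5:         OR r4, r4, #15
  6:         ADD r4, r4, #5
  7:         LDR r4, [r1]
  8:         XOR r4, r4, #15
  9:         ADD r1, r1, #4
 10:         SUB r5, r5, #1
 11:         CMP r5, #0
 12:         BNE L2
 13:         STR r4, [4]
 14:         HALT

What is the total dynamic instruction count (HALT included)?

after MOV r4, #10: r4=10
after MOV r5, #5: r5=5
after MOV r1, #0: r1=0
after LDR r4, [r1]: r4=M[0]=18
after OR r4, r4, #15: r4=18|15=31
after ADD r4, r4, #5: r4=31+5=36
after LDR r4, [r1]: r4=M[0]=18
after XOR r4, r4, #15: r4=18^15=29
after ADD r1, r1, #4: r1=0+4=4
after SUB r5, r5, #1: r5=5-1=4
CMP r5, #0  (cmp 4,0)
BNE L2: taken
after LDR r4, [r1]: r4=M[4]=-6
after OR r4, r4, #15: r4=(-6)|15=-1
after ADD r4, r4, #5: r4=(-1)+5=4
after LDR r4, [r1]: r4=M[4]=-6
after XOR r4, r4, #15: r4=(-6)^15=-11
after ADD r1, r1, #4: r1=4+4=8
after SUB r5, r5, #1: r5=4-1=3
CMP r5, #0  (cmp 3,0)
BNE L2: taken
after LDR r4, [r1]: r4=M[8]=24
after OR r4, r4, #15: r4=24|15=31
after ADD r4, r4, #5: r4=31+5=36
after LDR r4, [r1]: r4=M[8]=24
after XOR r4, r4, #15: r4=24^15=23
after ADD r1, r1, #4: r1=8+4=12
after SUB r5, r5, #1: r5=3-1=2
CMP r5, #0  (cmp 2,0)
BNE L2: taken
after LDR r4, [r1]: r4=M[12]=20
after OR r4, r4, #15: r4=20|15=31
after ADD r4, r4, #5: r4=31+5=36
after LDR r4, [r1]: r4=M[12]=20
after XOR r4, r4, #15: r4=20^15=27
after ADD r1, r1, #4: r1=12+4=16
after SUB r5, r5, #1: r5=2-1=1
CMP r5, #0  (cmp 1,0)
BNE L2: taken
after LDR r4, [r1]: r4=M[16]=7
after OR r4, r4, #15: r4=7|15=15
after ADD r4, r4, #5: r4=15+5=20
after LDR r4, [r1]: r4=M[16]=7
after XOR r4, r4, #15: r4=7^15=8
after ADD r1, r1, #4: r1=16+4=20
after SUB r5, r5, #1: r5=1-1=0
CMP r5, #0  (cmp 0,0)
BNE L2: not taken
STR r4, [4] → M[4]=8
halt.
Total executed instructions: 50.

50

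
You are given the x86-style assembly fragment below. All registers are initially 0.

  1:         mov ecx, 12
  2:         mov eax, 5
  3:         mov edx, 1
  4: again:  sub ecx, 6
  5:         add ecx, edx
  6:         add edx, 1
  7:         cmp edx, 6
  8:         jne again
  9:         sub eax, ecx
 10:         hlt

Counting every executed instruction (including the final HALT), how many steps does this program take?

30

after mov ecx, 12: ecx=12
after mov eax, 5: eax=5
after mov edx, 1: edx=1
after sub ecx, 6: ecx=12-6=6
after add ecx, edx: ecx=6+1=7
after add edx, 1: edx=1+1=2
cmp edx, 6  (cmp 2,6)
jne again: taken
after sub ecx, 6: ecx=7-6=1
after add ecx, edx: ecx=1+2=3
after add edx, 1: edx=2+1=3
cmp edx, 6  (cmp 3,6)
jne again: taken
after sub ecx, 6: ecx=3-6=-3
after add ecx, edx: ecx=(-3)+3=0
after add edx, 1: edx=3+1=4
cmp edx, 6  (cmp 4,6)
jne again: taken
after sub ecx, 6: ecx=0-6=-6
after add ecx, edx: ecx=(-6)+4=-2
after add edx, 1: edx=4+1=5
cmp edx, 6  (cmp 5,6)
jne again: taken
after sub ecx, 6: ecx=(-2)-6=-8
after add ecx, edx: ecx=(-8)+5=-3
after add edx, 1: edx=5+1=6
cmp edx, 6  (cmp 6,6)
jne again: not taken
after sub eax, ecx: eax=5-(-3)=8
halt.
Total executed instructions: 30.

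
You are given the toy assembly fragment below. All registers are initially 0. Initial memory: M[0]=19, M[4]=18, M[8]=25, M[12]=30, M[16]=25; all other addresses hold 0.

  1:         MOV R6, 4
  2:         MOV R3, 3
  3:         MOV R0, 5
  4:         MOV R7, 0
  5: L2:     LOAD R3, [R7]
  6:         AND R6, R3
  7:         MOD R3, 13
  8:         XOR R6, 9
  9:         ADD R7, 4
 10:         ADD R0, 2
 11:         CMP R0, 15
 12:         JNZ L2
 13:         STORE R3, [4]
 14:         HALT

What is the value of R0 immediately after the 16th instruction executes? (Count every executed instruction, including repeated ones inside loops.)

R6=4
R3=3
R0=5
R7=0
R3=M[0]=19
R6=4&19=0
R3=19%13=6
R6=0^9=9
R7=0+4=4
R0=5+2=7
CMP R0, 15  (cmp 7,15)
JNZ L2: taken
R3=M[4]=18
R6=9&18=0
R3=18%13=5
R6=0^9=9
After step 16: R0 = 7.

7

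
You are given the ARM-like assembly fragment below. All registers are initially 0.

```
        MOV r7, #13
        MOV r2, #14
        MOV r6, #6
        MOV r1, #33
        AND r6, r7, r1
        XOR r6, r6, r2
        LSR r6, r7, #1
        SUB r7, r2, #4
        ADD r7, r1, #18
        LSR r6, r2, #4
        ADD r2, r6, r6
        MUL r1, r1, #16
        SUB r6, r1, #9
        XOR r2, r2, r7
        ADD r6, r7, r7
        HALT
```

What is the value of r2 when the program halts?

after MOV r7, #13: r7=13
after MOV r2, #14: r2=14
after MOV r6, #6: r6=6
after MOV r1, #33: r1=33
after AND r6, r7, r1: r6=13&33=1
after XOR r6, r6, r2: r6=1^14=15
after LSR r6, r7, #1: r6=13>>1=6
after SUB r7, r2, #4: r7=14-4=10
after ADD r7, r1, #18: r7=33+18=51
after LSR r6, r2, #4: r6=14>>4=0
after ADD r2, r6, r6: r2=0+0=0
after MUL r1, r1, #16: r1=33*16=528
after SUB r6, r1, #9: r6=528-9=519
after XOR r2, r2, r7: r2=0^51=51
after ADD r6, r7, r7: r6=51+51=102
halt.

51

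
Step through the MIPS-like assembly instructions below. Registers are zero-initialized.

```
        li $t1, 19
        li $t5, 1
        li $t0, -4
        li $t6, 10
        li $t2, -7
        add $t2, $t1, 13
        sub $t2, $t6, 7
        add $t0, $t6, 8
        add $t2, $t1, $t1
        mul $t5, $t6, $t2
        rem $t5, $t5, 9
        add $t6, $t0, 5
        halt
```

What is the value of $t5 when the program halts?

2

$t1=19
$t5=1
$t0=-4
$t6=10
$t2=-7
$t2=19+13=32
$t2=10-7=3
$t0=10+8=18
$t2=19+19=38
$t5=10*38=380
$t5=380%9=2
$t6=18+5=23
halt.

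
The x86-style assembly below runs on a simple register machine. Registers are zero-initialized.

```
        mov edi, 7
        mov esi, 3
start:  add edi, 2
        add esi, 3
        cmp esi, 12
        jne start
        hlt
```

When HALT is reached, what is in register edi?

mov edi, 7 → edi=7
mov esi, 3 → esi=3
add edi, 2 → edi=7+2=9
add esi, 3 → esi=3+3=6
cmp esi, 12  (cmp 6,12)
jne start: taken
add edi, 2 → edi=9+2=11
add esi, 3 → esi=6+3=9
cmp esi, 12  (cmp 9,12)
jne start: taken
add edi, 2 → edi=11+2=13
add esi, 3 → esi=9+3=12
cmp esi, 12  (cmp 12,12)
jne start: not taken
halt.

13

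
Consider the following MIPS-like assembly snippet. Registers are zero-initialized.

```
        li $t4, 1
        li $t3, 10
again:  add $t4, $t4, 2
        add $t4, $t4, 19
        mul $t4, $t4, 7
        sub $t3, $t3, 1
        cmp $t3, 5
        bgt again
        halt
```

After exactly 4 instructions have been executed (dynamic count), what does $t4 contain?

22

li $t4, 1 → $t4=1
li $t3, 10 → $t3=10
add $t4, $t4, 2 → $t4=1+2=3
add $t4, $t4, 19 → $t4=3+19=22
After step 4: $t4 = 22.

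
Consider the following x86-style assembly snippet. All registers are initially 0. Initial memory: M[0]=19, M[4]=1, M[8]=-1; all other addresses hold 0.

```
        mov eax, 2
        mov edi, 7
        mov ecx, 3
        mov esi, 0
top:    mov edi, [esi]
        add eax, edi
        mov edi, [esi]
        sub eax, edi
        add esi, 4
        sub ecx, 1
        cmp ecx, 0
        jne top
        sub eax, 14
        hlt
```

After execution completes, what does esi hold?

12

eax=2
edi=7
ecx=3
esi=0
edi=M[0]=19
eax=2+19=21
edi=M[0]=19
eax=21-19=2
esi=0+4=4
ecx=3-1=2
cmp ecx, 0  (cmp 2,0)
jne top: taken
edi=M[4]=1
eax=2+1=3
edi=M[4]=1
eax=3-1=2
esi=4+4=8
ecx=2-1=1
cmp ecx, 0  (cmp 1,0)
jne top: taken
edi=M[8]=-1
eax=2+(-1)=1
edi=M[8]=-1
eax=1-(-1)=2
esi=8+4=12
ecx=1-1=0
cmp ecx, 0  (cmp 0,0)
jne top: not taken
eax=2-14=-12
halt.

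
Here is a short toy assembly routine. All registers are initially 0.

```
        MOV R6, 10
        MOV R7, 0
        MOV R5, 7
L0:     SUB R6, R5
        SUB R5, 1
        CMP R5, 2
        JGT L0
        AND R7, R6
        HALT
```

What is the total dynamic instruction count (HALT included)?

after MOV R6, 10: R6=10
after MOV R7, 0: R7=0
after MOV R5, 7: R5=7
after SUB R6, R5: R6=10-7=3
after SUB R5, 1: R5=7-1=6
CMP R5, 2  (cmp 6,2)
JGT L0: taken
after SUB R6, R5: R6=3-6=-3
after SUB R5, 1: R5=6-1=5
CMP R5, 2  (cmp 5,2)
JGT L0: taken
after SUB R6, R5: R6=(-3)-5=-8
after SUB R5, 1: R5=5-1=4
CMP R5, 2  (cmp 4,2)
JGT L0: taken
after SUB R6, R5: R6=(-8)-4=-12
after SUB R5, 1: R5=4-1=3
CMP R5, 2  (cmp 3,2)
JGT L0: taken
after SUB R6, R5: R6=(-12)-3=-15
after SUB R5, 1: R5=3-1=2
CMP R5, 2  (cmp 2,2)
JGT L0: not taken
after AND R7, R6: R7=0&(-15)=0
halt.
Total executed instructions: 25.

25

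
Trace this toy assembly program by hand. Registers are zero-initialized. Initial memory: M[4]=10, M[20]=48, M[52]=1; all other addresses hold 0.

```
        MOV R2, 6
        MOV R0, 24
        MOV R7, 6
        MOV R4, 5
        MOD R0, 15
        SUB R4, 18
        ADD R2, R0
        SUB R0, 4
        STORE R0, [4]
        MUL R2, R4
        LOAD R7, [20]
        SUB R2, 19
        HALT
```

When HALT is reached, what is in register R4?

MOV R2, 6 → R2=6
MOV R0, 24 → R0=24
MOV R7, 6 → R7=6
MOV R4, 5 → R4=5
MOD R0, 15 → R0=24%15=9
SUB R4, 18 → R4=5-18=-13
ADD R2, R0 → R2=6+9=15
SUB R0, 4 → R0=9-4=5
STORE R0, [4] → M[4]=5
MUL R2, R4 → R2=15*(-13)=-195
LOAD R7, [20] → R7=M[20]=48
SUB R2, 19 → R2=(-195)-19=-214
halt.

-13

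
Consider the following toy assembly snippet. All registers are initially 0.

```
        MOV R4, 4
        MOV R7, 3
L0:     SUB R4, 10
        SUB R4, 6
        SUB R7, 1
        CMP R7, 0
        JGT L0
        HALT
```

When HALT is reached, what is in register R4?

R4=4
R7=3
R4=4-10=-6
R4=(-6)-6=-12
R7=3-1=2
CMP R7, 0  (cmp 2,0)
JGT L0: taken
R4=(-12)-10=-22
R4=(-22)-6=-28
R7=2-1=1
CMP R7, 0  (cmp 1,0)
JGT L0: taken
R4=(-28)-10=-38
R4=(-38)-6=-44
R7=1-1=0
CMP R7, 0  (cmp 0,0)
JGT L0: not taken
halt.

-44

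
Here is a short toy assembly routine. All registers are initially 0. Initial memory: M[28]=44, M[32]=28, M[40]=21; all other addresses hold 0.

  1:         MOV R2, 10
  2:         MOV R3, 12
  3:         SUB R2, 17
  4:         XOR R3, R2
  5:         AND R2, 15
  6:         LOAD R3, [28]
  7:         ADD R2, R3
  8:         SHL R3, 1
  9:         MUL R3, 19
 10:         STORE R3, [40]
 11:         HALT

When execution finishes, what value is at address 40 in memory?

R2=10
R3=12
R2=10-17=-7
R3=12^(-7)=-11
R2=(-7)&15=9
R3=M[28]=44
R2=9+44=53
R3=44<<1=88
R3=88*19=1672
STORE R3, [40] → M[40]=1672
halt.

1672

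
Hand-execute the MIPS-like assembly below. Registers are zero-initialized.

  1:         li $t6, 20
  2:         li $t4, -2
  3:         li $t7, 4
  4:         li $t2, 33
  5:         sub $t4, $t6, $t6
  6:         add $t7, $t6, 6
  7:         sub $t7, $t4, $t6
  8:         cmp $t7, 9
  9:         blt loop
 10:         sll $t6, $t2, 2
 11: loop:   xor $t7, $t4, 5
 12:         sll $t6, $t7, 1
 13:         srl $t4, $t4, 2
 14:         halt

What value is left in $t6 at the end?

li $t6, 20 → $t6=20
li $t4, -2 → $t4=-2
li $t7, 4 → $t7=4
li $t2, 33 → $t2=33
sub $t4, $t6, $t6 → $t4=20-20=0
add $t7, $t6, 6 → $t7=20+6=26
sub $t7, $t4, $t6 → $t7=0-20=-20
cmp $t7, 9  (cmp -20,9)
blt loop: taken
xor $t7, $t4, 5 → $t7=0^5=5
sll $t6, $t7, 1 → $t6=5<<1=10
srl $t4, $t4, 2 → $t4=0>>2=0
halt.

10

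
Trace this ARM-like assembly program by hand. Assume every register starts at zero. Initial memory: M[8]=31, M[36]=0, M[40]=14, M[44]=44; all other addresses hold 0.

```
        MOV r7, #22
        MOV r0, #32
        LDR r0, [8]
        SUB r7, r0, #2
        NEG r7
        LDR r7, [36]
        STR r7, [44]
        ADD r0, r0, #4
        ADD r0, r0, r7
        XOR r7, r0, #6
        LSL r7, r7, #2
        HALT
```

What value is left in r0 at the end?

r7=22
r0=32
r0=M[8]=31
r7=31-2=29
r7=-(29)=-29
r7=M[36]=0
STR r7, [44] → M[44]=0
r0=31+4=35
r0=35+0=35
r7=35^6=37
r7=37<<2=148
halt.

35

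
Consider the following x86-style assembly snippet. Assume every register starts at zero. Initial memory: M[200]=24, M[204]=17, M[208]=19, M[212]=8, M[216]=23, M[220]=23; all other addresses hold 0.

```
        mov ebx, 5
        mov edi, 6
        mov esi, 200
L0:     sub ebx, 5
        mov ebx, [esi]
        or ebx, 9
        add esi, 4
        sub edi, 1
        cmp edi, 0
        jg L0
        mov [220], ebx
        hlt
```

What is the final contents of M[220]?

31

ebx=5
edi=6
esi=200
ebx=5-5=0
ebx=M[200]=24
ebx=24|9=25
esi=200+4=204
edi=6-1=5
cmp edi, 0  (cmp 5,0)
jg L0: taken
ebx=25-5=20
ebx=M[204]=17
ebx=17|9=25
esi=204+4=208
edi=5-1=4
cmp edi, 0  (cmp 4,0)
jg L0: taken
ebx=25-5=20
ebx=M[208]=19
ebx=19|9=27
esi=208+4=212
edi=4-1=3
cmp edi, 0  (cmp 3,0)
jg L0: taken
ebx=27-5=22
ebx=M[212]=8
ebx=8|9=9
esi=212+4=216
edi=3-1=2
cmp edi, 0  (cmp 2,0)
jg L0: taken
ebx=9-5=4
ebx=M[216]=23
ebx=23|9=31
esi=216+4=220
edi=2-1=1
cmp edi, 0  (cmp 1,0)
jg L0: taken
ebx=31-5=26
ebx=M[220]=23
ebx=23|9=31
esi=220+4=224
edi=1-1=0
cmp edi, 0  (cmp 0,0)
jg L0: not taken
mov [220], ebx → M[220]=31
halt.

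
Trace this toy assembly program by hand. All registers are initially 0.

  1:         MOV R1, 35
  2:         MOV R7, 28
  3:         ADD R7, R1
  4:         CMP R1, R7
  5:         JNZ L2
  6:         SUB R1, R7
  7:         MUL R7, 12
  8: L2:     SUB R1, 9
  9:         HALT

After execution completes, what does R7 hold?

after MOV R1, 35: R1=35
after MOV R7, 28: R7=28
after ADD R7, R1: R7=28+35=63
CMP R1, R7  (cmp 35,63)
JNZ L2: taken
after SUB R1, 9: R1=35-9=26
halt.

63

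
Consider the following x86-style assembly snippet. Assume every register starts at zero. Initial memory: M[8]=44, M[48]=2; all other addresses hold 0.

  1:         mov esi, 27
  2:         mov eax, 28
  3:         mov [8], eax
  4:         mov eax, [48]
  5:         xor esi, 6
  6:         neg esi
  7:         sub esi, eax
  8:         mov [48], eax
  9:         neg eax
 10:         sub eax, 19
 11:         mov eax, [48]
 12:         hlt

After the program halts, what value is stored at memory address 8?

28

esi=27
eax=28
mov [8], eax → M[8]=28
eax=M[48]=2
esi=27^6=29
esi=-(29)=-29
esi=(-29)-2=-31
mov [48], eax → M[48]=2
eax=-(2)=-2
eax=(-2)-19=-21
eax=M[48]=2
halt.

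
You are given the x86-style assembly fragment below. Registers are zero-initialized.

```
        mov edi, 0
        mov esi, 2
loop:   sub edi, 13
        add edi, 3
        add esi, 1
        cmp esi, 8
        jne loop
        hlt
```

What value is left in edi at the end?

-60

after mov edi, 0: edi=0
after mov esi, 2: esi=2
after sub edi, 13: edi=0-13=-13
after add edi, 3: edi=(-13)+3=-10
after add esi, 1: esi=2+1=3
cmp esi, 8  (cmp 3,8)
jne loop: taken
after sub edi, 13: edi=(-10)-13=-23
after add edi, 3: edi=(-23)+3=-20
after add esi, 1: esi=3+1=4
cmp esi, 8  (cmp 4,8)
jne loop: taken
after sub edi, 13: edi=(-20)-13=-33
after add edi, 3: edi=(-33)+3=-30
after add esi, 1: esi=4+1=5
cmp esi, 8  (cmp 5,8)
jne loop: taken
after sub edi, 13: edi=(-30)-13=-43
after add edi, 3: edi=(-43)+3=-40
after add esi, 1: esi=5+1=6
cmp esi, 8  (cmp 6,8)
jne loop: taken
after sub edi, 13: edi=(-40)-13=-53
after add edi, 3: edi=(-53)+3=-50
after add esi, 1: esi=6+1=7
cmp esi, 8  (cmp 7,8)
jne loop: taken
after sub edi, 13: edi=(-50)-13=-63
after add edi, 3: edi=(-63)+3=-60
after add esi, 1: esi=7+1=8
cmp esi, 8  (cmp 8,8)
jne loop: not taken
halt.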